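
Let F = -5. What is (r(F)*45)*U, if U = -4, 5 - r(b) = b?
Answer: -1800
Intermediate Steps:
r(b) = 5 - b
(r(F)*45)*U = ((5 - 1*(-5))*45)*(-4) = ((5 + 5)*45)*(-4) = (10*45)*(-4) = 450*(-4) = -1800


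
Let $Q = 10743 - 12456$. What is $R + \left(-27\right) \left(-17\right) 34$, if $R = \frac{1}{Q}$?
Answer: $\frac{26733077}{1713} \approx 15606.0$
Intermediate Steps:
$Q = -1713$ ($Q = 10743 - 12456 = -1713$)
$R = - \frac{1}{1713}$ ($R = \frac{1}{-1713} = - \frac{1}{1713} \approx -0.00058377$)
$R + \left(-27\right) \left(-17\right) 34 = - \frac{1}{1713} + \left(-27\right) \left(-17\right) 34 = - \frac{1}{1713} + 459 \cdot 34 = - \frac{1}{1713} + 15606 = \frac{26733077}{1713}$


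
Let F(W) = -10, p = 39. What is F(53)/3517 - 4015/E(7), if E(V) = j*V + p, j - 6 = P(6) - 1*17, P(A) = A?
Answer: -14120795/14068 ≈ -1003.8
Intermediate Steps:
j = -5 (j = 6 + (6 - 1*17) = 6 + (6 - 17) = 6 - 11 = -5)
E(V) = 39 - 5*V (E(V) = -5*V + 39 = 39 - 5*V)
F(53)/3517 - 4015/E(7) = -10/3517 - 4015/(39 - 5*7) = -10*1/3517 - 4015/(39 - 35) = -10/3517 - 4015/4 = -14120795/14068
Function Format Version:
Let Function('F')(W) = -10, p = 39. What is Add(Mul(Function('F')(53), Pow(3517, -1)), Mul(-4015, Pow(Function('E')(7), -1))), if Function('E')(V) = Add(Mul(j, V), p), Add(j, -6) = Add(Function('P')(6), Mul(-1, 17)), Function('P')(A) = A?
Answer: Rational(-14120795, 14068) ≈ -1003.8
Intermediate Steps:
j = -5 (j = Add(6, Add(6, Mul(-1, 17))) = Add(6, Add(6, -17)) = Add(6, -11) = -5)
Function('E')(V) = Add(39, Mul(-5, V)) (Function('E')(V) = Add(Mul(-5, V), 39) = Add(39, Mul(-5, V)))
Add(Mul(Function('F')(53), Pow(3517, -1)), Mul(-4015, Pow(Function('E')(7), -1))) = Add(Mul(-10, Pow(3517, -1)), Mul(-4015, Pow(Add(39, Mul(-5, 7)), -1))) = Add(Mul(-10, Rational(1, 3517)), Mul(-4015, Pow(Add(39, -35), -1))) = Add(Rational(-10, 3517), Mul(-4015, Pow(4, -1))) = Add(Rational(-10, 3517), Mul(-4015, Rational(1, 4))) = Add(Rational(-10, 3517), Rational(-4015, 4)) = Rational(-14120795, 14068)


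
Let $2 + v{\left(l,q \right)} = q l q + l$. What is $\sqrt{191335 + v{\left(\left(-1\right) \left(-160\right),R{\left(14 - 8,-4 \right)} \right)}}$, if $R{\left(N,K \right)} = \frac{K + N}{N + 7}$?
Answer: $\frac{\sqrt{32362957}}{13} \approx 437.6$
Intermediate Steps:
$R{\left(N,K \right)} = \frac{K + N}{7 + N}$
$v{\left(l,q \right)} = -2 + l + l q^{2}$ ($v{\left(l,q \right)} = -2 + \left(q l q + l\right) = -2 + \left(l q q + l\right) = -2 + \left(l q^{2} + l\right) = -2 + \left(l + l q^{2}\right) = -2 + l + l q^{2}$)
$\sqrt{191335 + v{\left(\left(-1\right) \left(-160\right),R{\left(14 - 8,-4 \right)} \right)}} = \sqrt{191335 - \left(-158 - \left(-1\right) \left(-160\right) \left(\frac{-4 + \left(14 - 8\right)}{7 + \left(14 - 8\right)}\right)^{2}\right)} = \sqrt{191335 + \left(-2 + 160 + 160 \left(\frac{-4 + 6}{7 + 6}\right)^{2}\right)} = \sqrt{191335 + \left(-2 + 160 + 160 \left(\frac{1}{13} \cdot 2\right)^{2}\right)} = \sqrt{191335 + \left(-2 + 160 + 160 \left(\frac{2}{13}\right)^{2}\right)} = \sqrt{191335 + \left(-2 + 160 + 160 \cdot \frac{4}{169}\right)} = \sqrt{191335 + \left(-2 + 160 + \frac{640}{169}\right)} = \sqrt{191335 + \frac{27342}{169}} = \sqrt{\frac{32362957}{169}} = \frac{\sqrt{32362957}}{13}$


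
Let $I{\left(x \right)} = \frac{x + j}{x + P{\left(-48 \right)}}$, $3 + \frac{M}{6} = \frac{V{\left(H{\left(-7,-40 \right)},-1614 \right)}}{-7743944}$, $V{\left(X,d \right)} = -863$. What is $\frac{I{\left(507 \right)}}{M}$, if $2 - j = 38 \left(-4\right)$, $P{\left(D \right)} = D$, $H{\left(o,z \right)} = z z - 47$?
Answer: $- \frac{2559373492}{31989044313} \approx -0.080008$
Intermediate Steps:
$H{\left(o,z \right)} = -47 + z^{2}$ ($H{\left(o,z \right)} = z^{2} - 47 = -47 + z^{2}$)
$j = 154$ ($j = 2 - 38 \left(-4\right) = 2 - -152 = 2 + 152 = 154$)
$M = - \frac{69692907}{3871972}$ ($M = -18 + 6 \left(- \frac{863}{-7743944}\right) = -18 + 6 \left(\left(-863\right) \left(- \frac{1}{7743944}\right)\right) = -18 + 6 \cdot \frac{863}{7743944} = -18 + \frac{2589}{3871972} = - \frac{69692907}{3871972} \approx -17.999$)
$I{\left(x \right)} = \frac{154 + x}{-48 + x}$ ($I{\left(x \right)} = \frac{x + 154}{x - 48} = \frac{154 + x}{-48 + x}$)
$\frac{I{\left(507 \right)}}{M} = \frac{\frac{1}{-48 + 507} \left(154 + 507\right)}{- \frac{69692907}{3871972}} = \frac{1}{459} \cdot 661 \left(- \frac{3871972}{69692907}\right) = \frac{661}{459} \left(- \frac{3871972}{69692907}\right) = - \frac{2559373492}{31989044313}$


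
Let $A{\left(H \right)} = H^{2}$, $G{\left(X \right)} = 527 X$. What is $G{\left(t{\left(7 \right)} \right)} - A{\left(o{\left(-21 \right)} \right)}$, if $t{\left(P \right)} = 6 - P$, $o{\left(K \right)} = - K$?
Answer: $-968$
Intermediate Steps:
$G{\left(t{\left(7 \right)} \right)} - A{\left(o{\left(-21 \right)} \right)} = 527 \left(6 - 7\right) - \left(\left(-1\right) \left(-21\right)\right)^{2} = 527 \left(6 - 7\right) - 21^{2} = 527 \left(-1\right) - 441 = -527 - 441 = -968$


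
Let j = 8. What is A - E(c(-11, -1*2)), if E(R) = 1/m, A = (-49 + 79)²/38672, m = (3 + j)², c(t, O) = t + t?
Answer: 17557/1169828 ≈ 0.015008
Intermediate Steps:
c(t, O) = 2*t
m = 121 (m = (3 + 8)² = 11² = 121)
A = 225/9668 (A = 30²*(1/38672) = 900*(1/38672) = 225/9668 ≈ 0.023273)
E(R) = 1/121
A - E(c(-11, -1*2)) = 225/9668 - 1*1/121 = 225/9668 - 1/121 = 17557/1169828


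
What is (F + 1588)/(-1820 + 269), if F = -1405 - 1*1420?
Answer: 1237/1551 ≈ 0.79755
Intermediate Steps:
F = -2825 (F = -1405 - 1420 = -2825)
(F + 1588)/(-1820 + 269) = (-2825 + 1588)/(-1820 + 269) = -1237/(-1551) = -1237*(-1/1551) = 1237/1551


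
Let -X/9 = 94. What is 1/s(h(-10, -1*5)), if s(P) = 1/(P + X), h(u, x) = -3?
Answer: -849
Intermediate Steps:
X = -846 (X = -9*94 = -846)
s(P) = 1/(-846 + P) (s(P) = 1/(P - 846) = 1/(-846 + P))
1/s(h(-10, -1*5)) = 1/(1/(-846 - 3)) = 1/(1/(-849)) = 1/(-1/849) = -849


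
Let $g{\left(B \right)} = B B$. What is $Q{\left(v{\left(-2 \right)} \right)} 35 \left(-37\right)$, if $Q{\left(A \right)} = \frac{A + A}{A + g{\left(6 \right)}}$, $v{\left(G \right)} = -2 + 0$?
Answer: $\frac{2590}{17} \approx 152.35$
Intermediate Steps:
$g{\left(B \right)} = B^{2}$
$v{\left(G \right)} = -2$
$Q{\left(A \right)} = \frac{2 A}{36 + A}$ ($Q{\left(A \right)} = \frac{A + A}{A + 6^{2}} = \frac{2 A}{A + 36} = \frac{2 A}{36 + A}$)
$Q{\left(v{\left(-2 \right)} \right)} 35 \left(-37\right) = 2 \left(-2\right) \frac{1}{36 - 2} \cdot 35 \left(-37\right) = 2 \left(-2\right) \frac{1}{34} \cdot 35 \left(-37\right) = \left(- \frac{2}{17}\right) 35 \left(-37\right) = \left(- \frac{70}{17}\right) \left(-37\right) = \frac{2590}{17}$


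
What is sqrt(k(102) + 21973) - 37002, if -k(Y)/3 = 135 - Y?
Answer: -37002 + sqrt(21874) ≈ -36854.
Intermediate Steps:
k(Y) = -405 + 3*Y (k(Y) = -3*(135 - Y) = -405 + 3*Y)
sqrt(k(102) + 21973) - 37002 = sqrt((-405 + 3*102) + 21973) - 37002 = sqrt((-405 + 306) + 21973) - 37002 = sqrt(-99 + 21973) - 37002 = sqrt(21874) - 37002 = -37002 + sqrt(21874)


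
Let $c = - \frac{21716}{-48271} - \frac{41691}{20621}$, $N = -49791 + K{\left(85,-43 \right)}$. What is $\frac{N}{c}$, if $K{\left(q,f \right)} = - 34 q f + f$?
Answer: $- \frac{74093318316876}{1564660625} \approx -47354.0$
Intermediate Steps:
$K{\left(q,f \right)} = f - 34 f q$ ($K{\left(q,f \right)} = - 34 f q + f = f - 34 f q$)
$N = 74436$ ($N = -49791 - 43 \left(1 - 2890\right) = -49791 - -124227 = -49791 + 124227 = 74436$)
$c = - \frac{1564660625}{995396291}$ ($c = \left(-21716\right) \left(- \frac{1}{48271}\right) - \frac{41691}{20621} = \frac{21716}{48271} - \frac{41691}{20621} = - \frac{1564660625}{995396291} \approx -1.5719$)
$\frac{N}{c} = \frac{74436}{- \frac{1564660625}{995396291}} = 74436 \left(- \frac{995396291}{1564660625}\right) = - \frac{74093318316876}{1564660625}$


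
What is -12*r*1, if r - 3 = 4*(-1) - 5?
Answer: 72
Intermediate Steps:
r = -6 (r = 3 + (4*(-1) - 5) = 3 + (-4 - 5) = 3 - 9 = -6)
-12*r*1 = -12*(-6)*1 = 72*1 = 72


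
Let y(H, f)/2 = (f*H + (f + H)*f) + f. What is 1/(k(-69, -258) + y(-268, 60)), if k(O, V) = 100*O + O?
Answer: -1/63969 ≈ -1.5633e-5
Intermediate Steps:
y(H, f) = 2*f + 2*H*f + 2*f*(H + f) (y(H, f) = 2*((f*H + (f + H)*f) + f) = 2*((H*f + (H + f)*f) + f) = 2*((H*f + f*(H + f)) + f) = 2*(f + H*f + f*(H + f)) = 2*f + 2*H*f + 2*f*(H + f))
k(O, V) = 101*O
1/(k(-69, -258) + y(-268, 60)) = 1/(101*(-69) + 2*60*(1 + 60 + 2*(-268))) = 1/(-6969 + 2*60*(1 + 60 - 536)) = 1/(-6969 + 2*60*(-475)) = 1/(-6969 - 57000) = 1/(-63969) = -1/63969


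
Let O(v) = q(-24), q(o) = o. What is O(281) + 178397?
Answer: 178373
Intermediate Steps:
O(v) = -24
O(281) + 178397 = -24 + 178397 = 178373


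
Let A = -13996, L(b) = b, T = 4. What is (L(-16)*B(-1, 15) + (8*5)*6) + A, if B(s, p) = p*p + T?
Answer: -17420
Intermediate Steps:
B(s, p) = 4 + p² (B(s, p) = p*p + 4 = p² + 4 = 4 + p²)
(L(-16)*B(-1, 15) + (8*5)*6) + A = (-16*(4 + 15²) + (8*5)*6) - 13996 = (-16*(4 + 225) + 40*6) - 13996 = (-16*229 + 240) - 13996 = (-3664 + 240) - 13996 = -3424 - 13996 = -17420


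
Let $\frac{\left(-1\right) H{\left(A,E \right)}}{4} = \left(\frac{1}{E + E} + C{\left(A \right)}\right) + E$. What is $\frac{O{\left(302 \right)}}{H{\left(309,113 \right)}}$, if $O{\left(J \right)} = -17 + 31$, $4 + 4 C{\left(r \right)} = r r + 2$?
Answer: $- \frac{1582}{10840205} \approx -0.00014594$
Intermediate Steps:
$C{\left(r \right)} = - \frac{1}{2} + \frac{r^{2}}{4}$ ($C{\left(r \right)} = -1 + \frac{r r + 2}{4} = -1 + \frac{r^{2} + 2}{4} = -1 + \frac{2 + r^{2}}{4} = -1 + \left(\frac{1}{2} + \frac{r^{2}}{4}\right) = - \frac{1}{2} + \frac{r^{2}}{4}$)
$O{\left(J \right)} = 14$
$H{\left(A,E \right)} = 2 - A^{2} - 4 E - \frac{2}{E}$ ($H{\left(A,E \right)} = - 4 \left(\left(\frac{1}{E + E} + \left(- \frac{1}{2} + \frac{A^{2}}{4}\right)\right) + E\right) = - 4 \left(\left(\frac{1}{2 E} + \left(- \frac{1}{2} + \frac{A^{2}}{4}\right)\right) + E\right) = - 4 \left(\left(- \frac{1}{2} + \frac{1}{2 E} + \frac{A^{2}}{4}\right) + E\right) = - 4 \left(- \frac{1}{2} + E + \frac{1}{2 E} + \frac{A^{2}}{4}\right) = 2 - A^{2} - 4 E - \frac{2}{E}$)
$\frac{O{\left(302 \right)}}{H{\left(309,113 \right)}} = \frac{14}{2 - 309^{2} - 452 - \frac{2}{113}} = \frac{14}{2 - 95481 - 452 - \frac{2}{113}} = \frac{14}{- \frac{10840205}{113}} = 14 \left(- \frac{113}{10840205}\right) = - \frac{1582}{10840205}$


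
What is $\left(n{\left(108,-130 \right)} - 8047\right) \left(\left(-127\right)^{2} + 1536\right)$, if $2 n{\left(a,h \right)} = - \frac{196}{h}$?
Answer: $- \frac{1847780198}{13} \approx -1.4214 \cdot 10^{8}$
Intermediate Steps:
$n{\left(a,h \right)} = - \frac{98}{h}$ ($n{\left(a,h \right)} = \frac{\left(-196\right) \frac{1}{h}}{2} = - \frac{98}{h}$)
$\left(n{\left(108,-130 \right)} - 8047\right) \left(\left(-127\right)^{2} + 1536\right) = \left(- \frac{98}{-130} - 8047\right) \left(\left(-127\right)^{2} + 1536\right) = \left(\left(-98\right) \left(- \frac{1}{130}\right) - 8047\right) \left(16129 + 1536\right) = \left(\frac{49}{65} - 8047\right) 17665 = \left(- \frac{523006}{65}\right) 17665 = - \frac{1847780198}{13}$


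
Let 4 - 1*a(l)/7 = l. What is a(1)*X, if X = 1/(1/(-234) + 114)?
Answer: 4914/26675 ≈ 0.18422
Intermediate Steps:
a(l) = 28 - 7*l
X = 234/26675 (X = 1/(-1/234 + 114) = 1/(26675/234) = 234/26675 ≈ 0.0087723)
a(1)*X = (28 - 7*1)*(234/26675) = (28 - 7)*(234/26675) = 21*(234/26675) = 4914/26675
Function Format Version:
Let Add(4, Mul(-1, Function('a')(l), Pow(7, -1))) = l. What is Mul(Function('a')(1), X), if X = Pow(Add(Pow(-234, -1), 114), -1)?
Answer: Rational(4914, 26675) ≈ 0.18422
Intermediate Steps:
Function('a')(l) = Add(28, Mul(-7, l))
X = Rational(234, 26675) (X = Pow(Add(Rational(-1, 234), 114), -1) = Pow(Rational(26675, 234), -1) = Rational(234, 26675) ≈ 0.0087723)
Mul(Function('a')(1), X) = Mul(Add(28, Mul(-7, 1)), Rational(234, 26675)) = Mul(Add(28, -7), Rational(234, 26675)) = Mul(21, Rational(234, 26675)) = Rational(4914, 26675)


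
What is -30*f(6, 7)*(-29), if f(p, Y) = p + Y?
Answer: 11310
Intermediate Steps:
f(p, Y) = Y + p
-30*f(6, 7)*(-29) = -30*(7 + 6)*(-29) = -30*13*(-29) = -390*(-29) = 11310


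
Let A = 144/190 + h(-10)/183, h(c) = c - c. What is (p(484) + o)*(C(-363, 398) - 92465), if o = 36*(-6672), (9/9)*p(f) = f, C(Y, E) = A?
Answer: 2105619761924/95 ≈ 2.2164e+10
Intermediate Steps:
h(c) = 0
A = 72/95 (A = 144/190 + 0/183 = 144*(1/190) + 0*(1/183) = 72/95 + 0 = 72/95 ≈ 0.75789)
C(Y, E) = 72/95
p(f) = f
o = -240192
(p(484) + o)*(C(-363, 398) - 92465) = (484 - 240192)*(72/95 - 92465) = -239708*(-8784103/95) = 2105619761924/95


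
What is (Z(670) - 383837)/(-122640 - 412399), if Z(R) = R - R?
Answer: 383837/535039 ≈ 0.71740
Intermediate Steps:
Z(R) = 0
(Z(670) - 383837)/(-122640 - 412399) = (0 - 383837)/(-122640 - 412399) = -383837/(-535039) = -383837*(-1/535039) = 383837/535039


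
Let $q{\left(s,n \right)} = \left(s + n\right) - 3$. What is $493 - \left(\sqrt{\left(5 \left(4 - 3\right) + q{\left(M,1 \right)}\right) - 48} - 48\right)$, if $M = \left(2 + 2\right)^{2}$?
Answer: $541 - i \sqrt{29} \approx 541.0 - 5.3852 i$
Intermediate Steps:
$M = 16$ ($M = 4^{2} = 16$)
$q{\left(s,n \right)} = -3 + n + s$ ($q{\left(s,n \right)} = \left(n + s\right) - 3 = -3 + n + s$)
$493 - \left(\sqrt{\left(5 \left(4 - 3\right) + q{\left(M,1 \right)}\right) - 48} - 48\right) = 493 - \left(\sqrt{\left(5 \left(4 - 3\right) + \left(-3 + 1 + 16\right)\right) - 48} - 48\right) = 493 - \left(\sqrt{\left(5 \cdot 1 + 14\right) - 48} - 48\right) = 493 - \left(\sqrt{\left(5 + 14\right) - 48} - 48\right) = 493 - \left(\sqrt{19 - 48} - 48\right) = 493 - \left(\sqrt{-29} - 48\right) = 493 - \left(i \sqrt{29} - 48\right) = 493 - \left(-48 + i \sqrt{29}\right) = 493 + \left(48 - i \sqrt{29}\right) = 541 - i \sqrt{29}$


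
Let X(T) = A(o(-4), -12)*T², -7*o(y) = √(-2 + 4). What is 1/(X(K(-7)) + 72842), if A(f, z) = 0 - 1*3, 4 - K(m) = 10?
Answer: 1/72734 ≈ 1.3749e-5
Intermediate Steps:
o(y) = -√2/7 (o(y) = -√(-2 + 4)/7 = -√2/7)
K(m) = -6 (K(m) = 4 - 1*10 = 4 - 10 = -6)
A(f, z) = -3 (A(f, z) = 0 - 3 = -3)
X(T) = -3*T²
1/(X(K(-7)) + 72842) = 1/(-3*(-6)² + 72842) = 1/(-3*36 + 72842) = 1/(-108 + 72842) = 1/72734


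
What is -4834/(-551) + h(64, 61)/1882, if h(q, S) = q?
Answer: 4566426/518491 ≈ 8.8071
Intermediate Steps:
-4834/(-551) + h(64, 61)/1882 = -4834/(-551) + 64/1882 = -4834*(-1/551) + 64*(1/1882) = 4834/551 + 32/941 = 4566426/518491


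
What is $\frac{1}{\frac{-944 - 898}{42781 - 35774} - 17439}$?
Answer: $- \frac{7007}{122196915} \approx -5.7342 \cdot 10^{-5}$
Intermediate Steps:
$\frac{1}{\frac{-944 - 898}{42781 - 35774} - 17439} = \frac{1}{- \frac{1842}{7007} - 17439} = \frac{1}{- \frac{122196915}{7007}} = - \frac{7007}{122196915}$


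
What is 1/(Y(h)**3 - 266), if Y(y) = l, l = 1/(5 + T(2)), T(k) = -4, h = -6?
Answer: -1/265 ≈ -0.0037736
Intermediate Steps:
l = 1 (l = 1/(5 - 4) = 1/1 = 1)
Y(y) = 1
1/(Y(h)**3 - 266) = 1/(1**3 - 266) = 1/(1 - 266) = 1/(-265) = -1/265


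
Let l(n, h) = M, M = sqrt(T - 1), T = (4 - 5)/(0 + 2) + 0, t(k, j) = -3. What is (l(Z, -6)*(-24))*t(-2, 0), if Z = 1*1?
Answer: 36*I*sqrt(6) ≈ 88.182*I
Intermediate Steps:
Z = 1
T = -1/2 (T = -1/2 + 0 = -1/2 ≈ -0.50000)
M = I*sqrt(6)/2 (M = sqrt(-1/2 - 1) = sqrt(-3/2) = I*sqrt(6)/2 ≈ 1.2247*I)
l(n, h) = I*sqrt(6)/2
(l(Z, -6)*(-24))*t(-2, 0) = ((I*sqrt(6)/2)*(-24))*(-3) = -12*I*sqrt(6)*(-3) = 36*I*sqrt(6)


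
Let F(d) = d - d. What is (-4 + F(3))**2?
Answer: 16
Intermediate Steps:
F(d) = 0
(-4 + F(3))**2 = (-4 + 0)**2 = (-4)**2 = 16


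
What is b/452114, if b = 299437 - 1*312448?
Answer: -13011/452114 ≈ -0.028778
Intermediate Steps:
b = -13011 (b = 299437 - 312448 = -13011)
b/452114 = -13011/452114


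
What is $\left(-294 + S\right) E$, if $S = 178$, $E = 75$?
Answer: $-8700$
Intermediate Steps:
$\left(-294 + S\right) E = \left(-294 + 178\right) 75 = \left(-116\right) 75 = -8700$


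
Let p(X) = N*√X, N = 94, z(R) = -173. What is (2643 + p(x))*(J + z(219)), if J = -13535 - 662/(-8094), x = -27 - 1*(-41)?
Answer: -48874307545/1349 - 5214738830*√14/4047 ≈ -4.1051e+7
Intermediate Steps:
x = 14 (x = -27 + 41 = 14)
p(X) = 94*√X
J = -54775814/4047 (J = -13535 - 662*(-1)/8094 = -13535 - 1*(-331/4047) = -13535 + 331/4047 = -54775814/4047 ≈ -13535.)
(2643 + p(x))*(J + z(219)) = (2643 + 94*√14)*(-54775814/4047 - 173) = (2643 + 94*√14)*(-55475945/4047) = -48874307545/1349 - 5214738830*√14/4047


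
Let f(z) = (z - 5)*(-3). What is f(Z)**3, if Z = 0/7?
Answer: 3375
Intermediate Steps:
Z = 0 (Z = 0*(1/7) = 0)
f(z) = 15 - 3*z (f(z) = (-5 + z)*(-3) = 15 - 3*z)
f(Z)**3 = (15 - 3*0)**3 = (15 + 0)**3 = 15**3 = 3375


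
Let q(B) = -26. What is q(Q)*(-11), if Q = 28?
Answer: 286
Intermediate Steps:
q(Q)*(-11) = -26*(-11) = 286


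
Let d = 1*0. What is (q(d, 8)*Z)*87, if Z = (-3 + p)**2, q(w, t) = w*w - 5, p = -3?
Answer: -15660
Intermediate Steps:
d = 0
q(w, t) = -5 + w**2 (q(w, t) = w**2 - 5 = -5 + w**2)
Z = 36 (Z = (-3 - 3)**2 = (-6)**2 = 36)
(q(d, 8)*Z)*87 = ((-5 + 0**2)*36)*87 = ((-5 + 0)*36)*87 = -5*36*87 = -180*87 = -15660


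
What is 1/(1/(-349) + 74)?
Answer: 349/25825 ≈ 0.013514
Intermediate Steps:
1/(1/(-349) + 74) = 1/(-1/349 + 74) = 1/(25825/349) = 349/25825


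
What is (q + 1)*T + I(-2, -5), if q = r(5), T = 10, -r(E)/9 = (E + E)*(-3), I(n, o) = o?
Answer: 2705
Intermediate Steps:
r(E) = 54*E (r(E) = -9*(E + E)*(-3) = -9*2*E*(-3) = -(-54)*E = 54*E)
q = 270 (q = 54*5 = 270)
(q + 1)*T + I(-2, -5) = (270 + 1)*10 - 5 = 271*10 - 5 = 2710 - 5 = 2705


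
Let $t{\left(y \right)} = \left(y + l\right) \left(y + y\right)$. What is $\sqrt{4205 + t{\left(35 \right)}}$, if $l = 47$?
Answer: $3 \sqrt{1105} \approx 99.725$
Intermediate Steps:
$t{\left(y \right)} = 2 y \left(47 + y\right)$ ($t{\left(y \right)} = \left(y + 47\right) \left(y + y\right) = \left(47 + y\right) 2 y = 2 y \left(47 + y\right)$)
$\sqrt{4205 + t{\left(35 \right)}} = \sqrt{4205 + 2 \cdot 35 \left(47 + 35\right)} = \sqrt{4205 + 2 \cdot 35 \cdot 82} = \sqrt{4205 + 5740} = \sqrt{9945} = 3 \sqrt{1105}$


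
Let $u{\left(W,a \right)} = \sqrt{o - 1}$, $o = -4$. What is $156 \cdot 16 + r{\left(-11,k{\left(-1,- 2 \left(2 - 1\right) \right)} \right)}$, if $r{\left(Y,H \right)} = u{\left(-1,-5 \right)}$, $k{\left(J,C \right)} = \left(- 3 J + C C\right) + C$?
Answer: $2496 + i \sqrt{5} \approx 2496.0 + 2.2361 i$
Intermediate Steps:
$k{\left(J,C \right)} = C + C^{2} - 3 J$ ($k{\left(J,C \right)} = \left(- 3 J + C^{2}\right) + C = \left(C^{2} - 3 J\right) + C = C + C^{2} - 3 J$)
$u{\left(W,a \right)} = i \sqrt{5}$ ($u{\left(W,a \right)} = \sqrt{-4 - 1} = \sqrt{-5} = i \sqrt{5}$)
$r{\left(Y,H \right)} = i \sqrt{5}$
$156 \cdot 16 + r{\left(-11,k{\left(-1,- 2 \left(2 - 1\right) \right)} \right)} = 156 \cdot 16 + i \sqrt{5} = 2496 + i \sqrt{5}$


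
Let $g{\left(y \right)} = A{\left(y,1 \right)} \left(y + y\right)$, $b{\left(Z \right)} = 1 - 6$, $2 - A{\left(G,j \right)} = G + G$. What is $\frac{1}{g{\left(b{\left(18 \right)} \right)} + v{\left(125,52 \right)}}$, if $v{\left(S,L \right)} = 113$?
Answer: $- \frac{1}{7} \approx -0.14286$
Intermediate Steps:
$A{\left(G,j \right)} = 2 - 2 G$ ($A{\left(G,j \right)} = 2 - \left(G + G\right) = 2 - 2 G$)
$b{\left(Z \right)} = -5$ ($b{\left(Z \right)} = 1 - 6 = -5$)
$g{\left(y \right)} = 2 y \left(2 - 2 y\right)$ ($g{\left(y \right)} = \left(2 - 2 y\right) \left(y + y\right) = \left(2 - 2 y\right) 2 y = 2 y \left(2 - 2 y\right)$)
$\frac{1}{g{\left(b{\left(18 \right)} \right)} + v{\left(125,52 \right)}} = \frac{1}{4 \left(-5\right) \left(1 - -5\right) + 113} = \frac{1}{4 \left(-5\right) \left(1 + 5\right) + 113} = \frac{1}{4 \left(-5\right) 6 + 113} = \frac{1}{-120 + 113} = \frac{1}{-7} = - \frac{1}{7}$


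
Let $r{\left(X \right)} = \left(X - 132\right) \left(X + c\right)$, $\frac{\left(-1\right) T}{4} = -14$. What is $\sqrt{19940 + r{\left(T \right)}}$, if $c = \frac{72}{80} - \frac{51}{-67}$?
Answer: $\frac{3 \sqrt{193996490}}{335} \approx 124.73$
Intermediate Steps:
$T = 56$ ($T = \left(-4\right) \left(-14\right) = 56$)
$c = \frac{1113}{670}$ ($c = 72 \cdot \frac{1}{80} - - \frac{51}{67} = \frac{9}{10} + \frac{51}{67} = \frac{1113}{670} \approx 1.6612$)
$r{\left(X \right)} = \left(-132 + X\right) \left(\frac{1113}{670} + X\right)$ ($r{\left(X \right)} = \left(X - 132\right) \left(X + \frac{1113}{670}\right) = \left(-132 + X\right) \left(\frac{1113}{670} + X\right)$)
$\sqrt{19940 + r{\left(T \right)}} = \sqrt{19940 - \left(\frac{2518614}{335} - 3136\right)} = \sqrt{19940 - \frac{1468054}{335}} = \sqrt{\frac{5211846}{335}} = \frac{3 \sqrt{193996490}}{335}$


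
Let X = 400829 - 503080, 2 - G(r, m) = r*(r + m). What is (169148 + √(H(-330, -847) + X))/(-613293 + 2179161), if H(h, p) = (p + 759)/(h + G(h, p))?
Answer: 42287/391467 + 5*I*√154518881208727/304356197292 ≈ 0.10802 + 0.00020421*I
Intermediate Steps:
G(r, m) = 2 - r*(m + r) (G(r, m) = 2 - r*(r + m) = 2 - r*(m + r))
X = -102251
H(h, p) = (759 + p)/(2 + h - h² - h*p) (H(h, p) = (p + 759)/(h + (2 - h² - p*h)) = (759 + p)/(h + (2 - h² - h*p)) = (759 + p)/(2 + h - h² - h*p))
(169148 + √(H(-330, -847) + X))/(-613293 + 2179161) = (169148 + √((-759 - 1*(-847))/(-2 + (-330)² - 1*(-330) - 330*(-847)) - 102251))/(-613293 + 2179161) = (169148 + √((-759 + 847)/(-2 + 108900 + 330 + 279510) - 102251))/1565868 = (169148 + √(88/388738 - 102251))*(1/1565868) = (169148 + √((1/388738)*88 - 102251))*(1/1565868) = (169148 + √(44/194369 - 102251))*(1/1565868) = (169148 + √(-19874424575/194369))*(1/1565868) = (169148 + 5*I*√154518881208727/194369)*(1/1565868) = 42287/391467 + 5*I*√154518881208727/304356197292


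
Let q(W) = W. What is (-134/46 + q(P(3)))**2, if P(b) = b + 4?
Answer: 8836/529 ≈ 16.703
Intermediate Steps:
P(b) = 4 + b
(-134/46 + q(P(3)))**2 = (-134/46 + (4 + 3))**2 = (-134*1/46 + 7)**2 = (-67/23 + 7)**2 = (94/23)**2 = 8836/529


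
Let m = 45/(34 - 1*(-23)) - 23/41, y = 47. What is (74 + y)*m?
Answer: 21538/779 ≈ 27.648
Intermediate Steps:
m = 178/779 (m = 45/(34 + 23) - 23*1/41 = 45/57 - 23/41 = 45*(1/57) - 23/41 = 15/19 - 23/41 = 178/779 ≈ 0.22850)
(74 + y)*m = (74 + 47)*(178/779) = 121*(178/779) = 21538/779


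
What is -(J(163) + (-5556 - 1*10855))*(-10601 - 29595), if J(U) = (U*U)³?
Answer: 753890834897993208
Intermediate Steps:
J(U) = U⁶ (J(U) = (U²)³ = U⁶)
-(J(163) + (-5556 - 1*10855))*(-10601 - 29595) = -(163⁶ + (-5556 - 1*10855))*(-10601 - 29595) = -(18755369578009 + (-5556 - 10855))*(-40196) = -(18755369578009 - 16411)*(-40196) = -18755369561598*(-40196) = -1*(-753890834897993208) = 753890834897993208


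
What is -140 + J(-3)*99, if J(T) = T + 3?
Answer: -140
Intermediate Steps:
J(T) = 3 + T
-140 + J(-3)*99 = -140 + (3 - 3)*99 = -140 + 0*99 = -140 + 0 = -140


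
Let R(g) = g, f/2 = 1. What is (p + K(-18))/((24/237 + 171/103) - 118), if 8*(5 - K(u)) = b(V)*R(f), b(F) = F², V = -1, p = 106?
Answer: -3604691/3783332 ≈ -0.95278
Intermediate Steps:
f = 2 (f = 2*1 = 2)
K(u) = 19/4 (K(u) = 5 - (-1)²*2/8 = 5 - 2/8 = 5 - ⅛*2 = 5 - ¼ = 19/4)
(p + K(-18))/((24/237 + 171/103) - 118) = (106 + 19/4)/((24/237 + 171/103) - 118) = 443/(4*((24*(1/237) + 171*(1/103)) - 118)) = 443/(4*((8/79 + 171/103) - 118)) = 443/(4*(14333/8137 - 118)) = 443/(4*(-945833/8137)) = (443/4)*(-8137/945833) = -3604691/3783332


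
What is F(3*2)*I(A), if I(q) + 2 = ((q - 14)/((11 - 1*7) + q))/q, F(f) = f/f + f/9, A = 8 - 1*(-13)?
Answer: -149/45 ≈ -3.3111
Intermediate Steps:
A = 21 (A = 8 + 13 = 21)
F(f) = 1 + f/9 (F(f) = 1 + f*(1/9) = 1 + f/9)
I(q) = -2 + (-14 + q)/(q*(4 + q)) (I(q) = -2 + ((q - 14)/((11 - 1*7) + q))/q = -2 + ((-14 + q)/((11 - 7) + q))/q = -2 + ((-14 + q)/(4 + q))/q = -2 + (-14 + q)/(q*(4 + q)))
F(3*2)*I(A) = (1 + (3*2)/9)*((-14 - 7*21 - 2*21**2)/(21*(4 + 21))) = (1 + (1/9)*6)*((1/21)*(-14 - 147 - 2*441)/25) = (1 + 2/3)*((1/21)*(1/25)*(-14 - 147 - 882)) = 5*((1/21)*(1/25)*(-1043))/3 = (5/3)*(-149/75) = -149/45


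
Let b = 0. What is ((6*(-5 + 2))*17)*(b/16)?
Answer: 0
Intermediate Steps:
((6*(-5 + 2))*17)*(b/16) = ((6*(-5 + 2))*17)*(0/16) = ((6*(-3))*17)*(0*(1/16)) = -18*17*0 = -306*0 = 0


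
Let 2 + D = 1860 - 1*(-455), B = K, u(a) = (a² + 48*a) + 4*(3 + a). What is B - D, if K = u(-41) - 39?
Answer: -2791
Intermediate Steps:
u(a) = 12 + a² + 52*a (u(a) = (a² + 48*a) + (12 + 4*a) = 12 + a² + 52*a)
K = -478 (K = (12 + (-41)² + 52*(-41)) - 39 = (12 + 1681 - 2132) - 39 = -439 - 39 = -478)
B = -478
D = 2313 (D = -2 + (1860 - 1*(-455)) = -2 + (1860 + 455) = -2 + 2315 = 2313)
B - D = -478 - 1*2313 = -478 - 2313 = -2791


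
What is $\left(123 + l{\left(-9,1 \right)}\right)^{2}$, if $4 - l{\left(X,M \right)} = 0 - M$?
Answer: $16384$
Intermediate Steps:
$l{\left(X,M \right)} = 4 + M$ ($l{\left(X,M \right)} = 4 - \left(0 - M\right) = 4 - - M = 4 + M$)
$\left(123 + l{\left(-9,1 \right)}\right)^{2} = \left(123 + \left(4 + 1\right)\right)^{2} = \left(123 + 5\right)^{2} = 128^{2} = 16384$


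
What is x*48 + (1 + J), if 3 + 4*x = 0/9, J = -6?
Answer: -41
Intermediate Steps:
x = -¾ (x = -¾ + (0/9)/4 = -¾ + (0*(⅑))/4 = -¾ + (¼)*0 = -¾ + 0 = -¾ ≈ -0.75000)
x*48 + (1 + J) = -¾*48 + (1 - 6) = -36 - 5 = -41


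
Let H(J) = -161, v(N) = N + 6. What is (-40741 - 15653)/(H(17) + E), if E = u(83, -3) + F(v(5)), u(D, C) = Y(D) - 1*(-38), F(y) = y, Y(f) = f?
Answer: 56394/29 ≈ 1944.6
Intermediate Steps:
v(N) = 6 + N
u(D, C) = 38 + D (u(D, C) = D - 1*(-38) = D + 38 = 38 + D)
E = 132 (E = (38 + 83) + (6 + 5) = 121 + 11 = 132)
(-40741 - 15653)/(H(17) + E) = (-40741 - 15653)/(-161 + 132) = -56394/(-29) = -56394*(-1/29) = 56394/29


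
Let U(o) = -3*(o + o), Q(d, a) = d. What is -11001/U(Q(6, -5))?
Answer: 3667/12 ≈ 305.58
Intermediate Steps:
U(o) = -6*o
-11001/U(Q(6, -5)) = -11001/((-6*6)) = -11001/(-36) = -11001*(-1/36) = 3667/12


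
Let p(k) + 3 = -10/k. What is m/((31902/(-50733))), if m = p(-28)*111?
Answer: 69453477/148876 ≈ 466.52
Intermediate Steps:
p(k) = -3 - 10/k
m = -4107/14 (m = (-3 - 10/(-28))*111 = (-3 - 10*(-1/28))*111 = (-3 + 5/14)*111 = -37/14*111 = -4107/14 ≈ -293.36)
m/((31902/(-50733))) = -4107/(14*(31902/(-50733))) = -4107/(14*(31902*(-1/50733))) = -4107/(14*(-10634/16911)) = -4107/14*(-16911/10634) = 69453477/148876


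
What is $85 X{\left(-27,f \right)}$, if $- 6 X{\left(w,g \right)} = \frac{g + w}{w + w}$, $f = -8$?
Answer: $- \frac{2975}{324} \approx -9.1821$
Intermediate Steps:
$X{\left(w,g \right)} = - \frac{g + w}{12 w}$ ($X{\left(w,g \right)} = - \frac{\left(g + w\right) \frac{1}{w + w}}{6} = - \frac{\left(g + w\right) \frac{1}{2 w}}{6} = - \frac{\frac{1}{2} \frac{1}{w} \left(g + w\right)}{6} = - \frac{g + w}{12 w}$)
$85 X{\left(-27,f \right)} = 85 \frac{\left(-1\right) \left(-8\right) - -27}{12 \left(-27\right)} = 85 \cdot \frac{1}{12} \left(- \frac{1}{27}\right) \left(8 + 27\right) = 85 \cdot \frac{1}{12} \left(- \frac{1}{27}\right) 35 = 85 \left(- \frac{35}{324}\right) = - \frac{2975}{324}$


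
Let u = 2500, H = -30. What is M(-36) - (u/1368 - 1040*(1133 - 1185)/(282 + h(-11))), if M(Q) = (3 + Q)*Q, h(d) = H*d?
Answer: 709183/646 ≈ 1097.8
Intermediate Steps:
h(d) = -30*d
M(Q) = Q*(3 + Q)
M(-36) - (u/1368 - 1040*(1133 - 1185)/(282 + h(-11))) = -36*(3 - 36) - (2500/1368 - 1040*(1133 - 1185)/(282 - 30*(-11))) = -36*(-33) - (2500*(1/1368) - 1040*(-52/(282 + 330))) = 1188 - (625/342 - 1040/(612*(-1/52))) = 1188 - (625/342 - 1040/(-153/13)) = 1188 - (625/342 - 1040*(-13/153)) = 1188 - (625/342 + 13520/153) = 1188 - 1*58265/646 = 1188 - 58265/646 = 709183/646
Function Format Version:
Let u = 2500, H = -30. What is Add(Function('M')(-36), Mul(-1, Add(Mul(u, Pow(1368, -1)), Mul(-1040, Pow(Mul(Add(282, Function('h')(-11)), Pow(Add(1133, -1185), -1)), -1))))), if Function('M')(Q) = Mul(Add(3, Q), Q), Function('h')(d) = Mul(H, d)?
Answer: Rational(709183, 646) ≈ 1097.8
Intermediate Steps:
Function('h')(d) = Mul(-30, d)
Function('M')(Q) = Mul(Q, Add(3, Q))
Add(Function('M')(-36), Mul(-1, Add(Mul(u, Pow(1368, -1)), Mul(-1040, Pow(Mul(Add(282, Function('h')(-11)), Pow(Add(1133, -1185), -1)), -1))))) = Add(Mul(-36, Add(3, -36)), Mul(-1, Add(Mul(2500, Pow(1368, -1)), Mul(-1040, Pow(Mul(Add(282, Mul(-30, -11)), Pow(Add(1133, -1185), -1)), -1))))) = Add(Mul(-36, -33), Mul(-1, Add(Mul(2500, Rational(1, 1368)), Mul(-1040, Pow(Mul(Add(282, 330), Pow(-52, -1)), -1))))) = Add(1188, Mul(-1, Add(Rational(625, 342), Mul(-1040, Pow(Mul(612, Rational(-1, 52)), -1))))) = Add(1188, Mul(-1, Add(Rational(625, 342), Mul(-1040, Pow(Rational(-153, 13), -1))))) = Add(1188, Mul(-1, Add(Rational(625, 342), Mul(-1040, Rational(-13, 153))))) = Add(1188, Mul(-1, Add(Rational(625, 342), Rational(13520, 153)))) = Add(1188, Mul(-1, Rational(58265, 646))) = Add(1188, Rational(-58265, 646)) = Rational(709183, 646)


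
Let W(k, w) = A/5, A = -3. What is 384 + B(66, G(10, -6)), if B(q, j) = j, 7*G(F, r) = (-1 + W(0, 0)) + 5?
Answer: 13457/35 ≈ 384.49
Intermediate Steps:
W(k, w) = -⅗ (W(k, w) = -3/5 = -3*⅕ = -⅗)
G(F, r) = 17/35 (G(F, r) = ((-1 - ⅗) + 5)/7 = (-8/5 + 5)/7 = (⅐)*(17/5) = 17/35)
384 + B(66, G(10, -6)) = 384 + 17/35 = 13457/35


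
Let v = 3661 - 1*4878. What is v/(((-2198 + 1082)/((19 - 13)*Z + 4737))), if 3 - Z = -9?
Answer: 1950851/372 ≈ 5244.2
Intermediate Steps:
Z = 12 (Z = 3 - 1*(-9) = 3 + 9 = 12)
v = -1217 (v = 3661 - 4878 = -1217)
v/(((-2198 + 1082)/((19 - 13)*Z + 4737))) = -1217*((19 - 13)*12 + 4737)/(-2198 + 1082) = -1217/((-1116/(6*12 + 4737))) = -1217/((-1116/(72 + 4737))) = -1217/((-1116/4809)) = -1217/((-1116*1/4809)) = -1217/(-372/1603) = -1217*(-1603/372) = 1950851/372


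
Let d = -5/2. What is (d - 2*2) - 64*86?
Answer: -11021/2 ≈ -5510.5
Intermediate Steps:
d = -5/2 (d = -5*½ = -5/2 ≈ -2.5000)
(d - 2*2) - 64*86 = (-5/2 - 2*2) - 64*86 = (-5/2 - 4) - 5504 = -13/2 - 5504 = -11021/2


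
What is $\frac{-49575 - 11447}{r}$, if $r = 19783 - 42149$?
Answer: $\frac{30511}{11183} \approx 2.7283$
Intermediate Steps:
$r = -22366$
$\frac{-49575 - 11447}{r} = \frac{-49575 - 11447}{-22366} = \left(-49575 - 11447\right) \left(- \frac{1}{22366}\right) = \left(-61022\right) \left(- \frac{1}{22366}\right) = \frac{30511}{11183}$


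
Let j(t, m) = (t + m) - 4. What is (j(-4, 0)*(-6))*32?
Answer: 1536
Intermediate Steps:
j(t, m) = -4 + m + t (j(t, m) = (m + t) - 4 = -4 + m + t)
(j(-4, 0)*(-6))*32 = ((-4 + 0 - 4)*(-6))*32 = -8*(-6)*32 = 48*32 = 1536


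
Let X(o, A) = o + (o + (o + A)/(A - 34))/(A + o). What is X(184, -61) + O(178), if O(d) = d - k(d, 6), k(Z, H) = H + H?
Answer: 4107107/11685 ≈ 351.49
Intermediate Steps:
k(Z, H) = 2*H
O(d) = -12 + d (O(d) = d - 2*6 = d - 1*12 = d - 12 = -12 + d)
X(o, A) = o + (o + (A + o)/(-34 + A))/(A + o)
X(184, -61) + O(178) = (-61 - 34*184² - 33*184 - 61*184² + 184*(-61)² - 33*(-61)*184)/((-61)² - 34*(-61) - 34*184 - 61*184) + (-12 + 178) = (-61 - 34*33856 - 6072 - 61*33856 + 184*3721 + 370392)/(3721 + 2074 - 6256 - 11224) + 166 = (-61 - 1151104 - 6072 - 2065216 + 684664 + 370392)/(-11685) + 166 = -1/11685*(-2167397) + 166 = 2167397/11685 + 166 = 4107107/11685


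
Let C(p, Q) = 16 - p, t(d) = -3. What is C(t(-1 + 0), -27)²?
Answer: 361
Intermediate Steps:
C(t(-1 + 0), -27)² = (16 - 1*(-3))² = (16 + 3)² = 19² = 361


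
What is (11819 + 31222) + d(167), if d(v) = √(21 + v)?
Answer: 43041 + 2*√47 ≈ 43055.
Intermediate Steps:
(11819 + 31222) + d(167) = (11819 + 31222) + √(21 + 167) = 43041 + √188 = 43041 + 2*√47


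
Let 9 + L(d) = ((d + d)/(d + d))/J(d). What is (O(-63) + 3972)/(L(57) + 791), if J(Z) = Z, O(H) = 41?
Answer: 228741/44575 ≈ 5.1316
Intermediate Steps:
L(d) = -9 + 1/d (L(d) = -9 + ((d + d)/(d + d))/d = -9 + ((2*d)/((2*d)))/d = -9 + ((2*d)*(1/(2*d)))/d = -9 + 1/d)
(O(-63) + 3972)/(L(57) + 791) = (41 + 3972)/((-9 + 1/57) + 791) = 4013/((-9 + 1/57) + 791) = 4013/(-512/57 + 791) = 4013/(44575/57) = 4013*(57/44575) = 228741/44575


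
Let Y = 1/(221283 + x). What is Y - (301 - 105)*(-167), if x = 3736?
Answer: 7365321909/225019 ≈ 32732.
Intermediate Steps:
Y = 1/225019 (Y = 1/(221283 + 3736) = 1/225019 ≈ 4.4441e-6)
Y - (301 - 105)*(-167) = 1/225019 - (301 - 105)*(-167) = 1/225019 - 196*(-167) = 1/225019 - 1*(-32732) = 1/225019 + 32732 = 7365321909/225019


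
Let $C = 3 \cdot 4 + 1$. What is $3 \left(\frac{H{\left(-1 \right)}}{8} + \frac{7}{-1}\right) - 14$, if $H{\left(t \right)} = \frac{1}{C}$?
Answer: $- \frac{3637}{104} \approx -34.971$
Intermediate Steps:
$C = 13$ ($C = 12 + 1 = 13$)
$H{\left(t \right)} = \frac{1}{13}$
$3 \left(\frac{H{\left(-1 \right)}}{8} + \frac{7}{-1}\right) - 14 = 3 \left(\frac{1}{13 \cdot 8} + \frac{7}{-1}\right) - 14 = 3 \left(\frac{1}{13} \cdot \frac{1}{8} + 7 \left(-1\right)\right) - 14 = 3 \left(\frac{1}{104} - 7\right) - 14 = 3 \left(- \frac{727}{104}\right) - 14 = - \frac{2181}{104} - 14 = - \frac{3637}{104}$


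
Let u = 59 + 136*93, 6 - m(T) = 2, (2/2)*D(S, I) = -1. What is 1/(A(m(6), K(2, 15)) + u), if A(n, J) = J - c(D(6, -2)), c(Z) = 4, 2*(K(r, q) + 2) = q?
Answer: 2/25417 ≈ 7.8687e-5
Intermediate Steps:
K(r, q) = -2 + q/2
D(S, I) = -1
m(T) = 4 (m(T) = 6 - 1*2 = 6 - 2 = 4)
u = 12707 (u = 59 + 12648 = 12707)
A(n, J) = -4 + J (A(n, J) = J - 1*4 = J - 4 = -4 + J)
1/(A(m(6), K(2, 15)) + u) = 1/((-4 + (-2 + (½)*15)) + 12707) = 1/((-4 + (-2 + 15/2)) + 12707) = 1/((-4 + 11/2) + 12707) = 1/(3/2 + 12707) = 1/(25417/2) = 2/25417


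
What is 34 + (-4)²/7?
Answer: 254/7 ≈ 36.286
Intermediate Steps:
34 + (-4)²/7 = 34 + (⅐)*16 = 34 + 16/7 = 254/7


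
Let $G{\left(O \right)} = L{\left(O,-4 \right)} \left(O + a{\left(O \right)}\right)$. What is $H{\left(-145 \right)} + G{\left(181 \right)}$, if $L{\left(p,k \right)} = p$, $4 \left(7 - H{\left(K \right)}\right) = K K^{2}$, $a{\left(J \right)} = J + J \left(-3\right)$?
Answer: $\frac{2917609}{4} \approx 7.294 \cdot 10^{5}$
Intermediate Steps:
$a{\left(J \right)} = - 2 J$ ($a{\left(J \right)} = J - 3 J = - 2 J$)
$H{\left(K \right)} = 7 - \frac{K^{3}}{4}$ ($H{\left(K \right)} = 7 - \frac{K K^{2}}{4} = 7 - \frac{K^{3}}{4}$)
$G{\left(O \right)} = - O^{2}$ ($G{\left(O \right)} = O \left(O - 2 O\right) = O \left(- O\right) = - O^{2}$)
$H{\left(-145 \right)} + G{\left(181 \right)} = \left(7 - \frac{\left(-145\right)^{3}}{4}\right) - 181^{2} = \left(7 - - \frac{3048625}{4}\right) - 32761 = \left(7 + \frac{3048625}{4}\right) - 32761 = \frac{3048653}{4} - 32761 = \frac{2917609}{4}$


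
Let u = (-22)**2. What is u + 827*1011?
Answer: 836581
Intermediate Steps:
u = 484
u + 827*1011 = 484 + 827*1011 = 484 + 836097 = 836581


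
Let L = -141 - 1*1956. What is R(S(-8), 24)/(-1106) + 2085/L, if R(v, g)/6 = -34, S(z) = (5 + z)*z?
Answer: -313037/386547 ≈ -0.80983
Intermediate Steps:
S(z) = z*(5 + z)
R(v, g) = -204 (R(v, g) = 6*(-34) = -204)
L = -2097 (L = -141 - 1956 = -2097)
R(S(-8), 24)/(-1106) + 2085/L = -204/(-1106) + 2085/(-2097) = -204*(-1/1106) + 2085*(-1/2097) = 102/553 - 695/699 = -313037/386547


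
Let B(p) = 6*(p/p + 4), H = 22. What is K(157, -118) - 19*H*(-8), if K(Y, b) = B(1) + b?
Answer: 3256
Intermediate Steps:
B(p) = 30 (B(p) = 6*(1 + 4) = 6*5 = 30)
K(Y, b) = 30 + b
K(157, -118) - 19*H*(-8) = (30 - 118) - 19*22*(-8) = -88 - 418*(-8) = -88 + 3344 = 3256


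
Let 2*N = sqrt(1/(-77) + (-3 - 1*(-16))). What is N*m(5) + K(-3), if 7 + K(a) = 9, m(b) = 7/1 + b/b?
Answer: 2 + 40*sqrt(770)/77 ≈ 16.415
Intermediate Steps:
m(b) = 8 (m(b) = 7*1 + 1 = 7 + 1 = 8)
K(a) = 2 (K(a) = -7 + 9 = 2)
N = 5*sqrt(770)/77 (N = sqrt(1/(-77) + (-3 - 1*(-16)))/2 = sqrt(-1/77 + (-3 + 16))/2 = sqrt(-1/77 + 13)/2 = sqrt(1000/77)/2 = (10*sqrt(770)/77)/2 = 5*sqrt(770)/77 ≈ 1.8019)
N*m(5) + K(-3) = (5*sqrt(770)/77)*8 + 2 = 40*sqrt(770)/77 + 2 = 2 + 40*sqrt(770)/77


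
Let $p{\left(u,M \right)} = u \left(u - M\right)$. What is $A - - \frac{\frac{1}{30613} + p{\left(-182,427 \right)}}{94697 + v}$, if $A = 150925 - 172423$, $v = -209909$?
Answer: $- \frac{75826515667783}{3526984956} \approx -21499.0$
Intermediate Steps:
$A = -21498$
$A - - \frac{\frac{1}{30613} + p{\left(-182,427 \right)}}{94697 + v} = -21498 - - \frac{\frac{1}{30613} - 182 \left(-182 - 427\right)}{94697 - 209909} = -21498 - - \frac{\frac{1}{30613} - 182 \left(-182 - 427\right)}{-115212} = -21498 - - \frac{\left(\frac{1}{30613} - -110838\right) \left(-1\right)}{115212} = -21498 - - \frac{\left(\frac{1}{30613} + 110838\right) \left(-1\right)}{115212} = -21498 - - \frac{3393083695 \left(-1\right)}{30613 \cdot 115212} = -21498 - \left(-1\right) \left(- \frac{3393083695}{3526984956}\right) = -21498 - \frac{3393083695}{3526984956} = - \frac{75826515667783}{3526984956}$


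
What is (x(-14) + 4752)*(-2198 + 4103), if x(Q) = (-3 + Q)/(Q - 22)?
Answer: 108641515/12 ≈ 9.0535e+6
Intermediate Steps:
x(Q) = (-3 + Q)/(-22 + Q)
(x(-14) + 4752)*(-2198 + 4103) = ((-3 - 14)/(-22 - 14) + 4752)*(-2198 + 4103) = (-17/(-36) + 4752)*1905 = (-1/36*(-17) + 4752)*1905 = (17/36 + 4752)*1905 = (171089/36)*1905 = 108641515/12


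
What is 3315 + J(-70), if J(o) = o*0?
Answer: 3315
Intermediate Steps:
J(o) = 0
3315 + J(-70) = 3315 + 0 = 3315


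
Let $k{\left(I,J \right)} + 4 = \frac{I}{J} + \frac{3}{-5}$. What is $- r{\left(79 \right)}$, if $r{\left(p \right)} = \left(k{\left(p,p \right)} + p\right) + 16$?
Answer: $- \frac{457}{5} \approx -91.4$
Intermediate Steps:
$k{\left(I,J \right)} = - \frac{23}{5} + \frac{I}{J}$ ($k{\left(I,J \right)} = -4 + \left(\frac{I}{J} + \frac{3}{-5}\right) = -4 + \left(\frac{I}{J} + 3 \left(- \frac{1}{5}\right)\right) = -4 + \left(\frac{I}{J} - \frac{3}{5}\right) = -4 + \left(- \frac{3}{5} + \frac{I}{J}\right) = - \frac{23}{5} + \frac{I}{J}$)
$r{\left(p \right)} = \frac{62}{5} + p$ ($r{\left(p \right)} = \left(\left(- \frac{23}{5} + \frac{p}{p}\right) + p\right) + 16 = \left(\left(- \frac{23}{5} + 1\right) + p\right) + 16 = \left(- \frac{18}{5} + p\right) + 16 = \frac{62}{5} + p$)
$- r{\left(79 \right)} = - (\frac{62}{5} + 79) = \left(-1\right) \frac{457}{5} = - \frac{457}{5}$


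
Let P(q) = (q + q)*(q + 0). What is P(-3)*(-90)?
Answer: -1620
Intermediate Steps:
P(q) = 2*q² (P(q) = (2*q)*q = 2*q²)
P(-3)*(-90) = (2*(-3)²)*(-90) = (2*9)*(-90) = 18*(-90) = -1620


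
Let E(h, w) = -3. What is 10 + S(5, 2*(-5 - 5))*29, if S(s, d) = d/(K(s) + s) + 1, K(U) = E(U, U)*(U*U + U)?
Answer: 779/17 ≈ 45.824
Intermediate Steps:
K(U) = -3*U - 3*U² (K(U) = -3*(U*U + U) = -3*(U² + U) = -3*(U + U²) = -3*U - 3*U²)
S(s, d) = 1 + d/(s - 3*s*(1 + s)) (S(s, d) = d/(-3*s*(1 + s) + s) + 1 = d/(s - 3*s*(1 + s)) + 1 = 1 + d/(s - 3*s*(1 + s)))
10 + S(5, 2*(-5 - 5))*29 = 10 + ((-2*(-5 - 5) + 2*5 + 3*5²)/(5*(2 + 3*5)))*29 = 10 + ((-2*(-10) + 10 + 3*25)/(5*(2 + 15)))*29 = 10 + ((⅕)*(-1*(-20) + 10 + 75)/17)*29 = 10 + ((⅕)*(1/17)*(20 + 10 + 75))*29 = 10 + ((⅕)*(1/17)*105)*29 = 10 + (21/17)*29 = 10 + 609/17 = 779/17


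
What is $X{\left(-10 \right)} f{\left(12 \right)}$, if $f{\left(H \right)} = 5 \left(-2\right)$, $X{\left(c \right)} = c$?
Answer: $100$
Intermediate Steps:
$f{\left(H \right)} = -10$
$X{\left(-10 \right)} f{\left(12 \right)} = \left(-10\right) \left(-10\right) = 100$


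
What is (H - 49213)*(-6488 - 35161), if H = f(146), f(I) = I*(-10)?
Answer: 2110479777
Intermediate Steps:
f(I) = -10*I
H = -1460 (H = -10*146 = -1460)
(H - 49213)*(-6488 - 35161) = (-1460 - 49213)*(-6488 - 35161) = -50673*(-41649) = 2110479777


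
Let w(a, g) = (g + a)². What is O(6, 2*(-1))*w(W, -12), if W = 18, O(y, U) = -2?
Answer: -72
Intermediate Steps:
w(a, g) = (a + g)²
O(6, 2*(-1))*w(W, -12) = -2*(18 - 12)² = -2*6² = -2*36 = -72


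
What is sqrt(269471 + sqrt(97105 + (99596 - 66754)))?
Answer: sqrt(269471 + sqrt(129947)) ≈ 519.45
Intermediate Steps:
sqrt(269471 + sqrt(97105 + (99596 - 66754))) = sqrt(269471 + sqrt(97105 + 32842)) = sqrt(269471 + sqrt(129947))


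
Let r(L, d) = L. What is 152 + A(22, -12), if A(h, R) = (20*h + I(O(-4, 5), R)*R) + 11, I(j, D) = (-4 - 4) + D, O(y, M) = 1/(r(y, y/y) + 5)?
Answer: 843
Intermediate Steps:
O(y, M) = 1/(5 + y) (O(y, M) = 1/(y + 5) = 1/(5 + y))
I(j, D) = -8 + D
A(h, R) = 11 + 20*h + R*(-8 + R) (A(h, R) = (20*h + (-8 + R)*R) + 11 = (20*h + R*(-8 + R)) + 11 = 11 + 20*h + R*(-8 + R))
152 + A(22, -12) = 152 + (11 + 20*22 - 12*(-8 - 12)) = 152 + (11 + 440 - 12*(-20)) = 152 + (11 + 440 + 240) = 152 + 691 = 843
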